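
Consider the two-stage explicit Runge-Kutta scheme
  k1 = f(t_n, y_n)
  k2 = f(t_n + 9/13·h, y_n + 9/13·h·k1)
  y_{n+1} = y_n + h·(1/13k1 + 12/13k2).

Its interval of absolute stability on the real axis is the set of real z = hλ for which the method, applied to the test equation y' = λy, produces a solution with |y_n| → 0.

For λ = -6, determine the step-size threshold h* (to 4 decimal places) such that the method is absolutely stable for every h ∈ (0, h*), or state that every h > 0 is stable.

(-1.5648,0); λ=-6 ⇒ h* = (169/108)/6 = 0.2608.

Set f=λy, z=hλ:
  k1=λy_n ⇒ h·k1=z·y_n;  k2=λ(1+9/13z)y_n ⇒ h·k2=z(1+9/13z)y_n
  y_{n+1}/y_n = 1 + 1/13z + 12/13z(1+9/13z) = 1 + z + 108/169z²
  Hence R(z) = 1 + z + 108/169z².

Boundary: |R(x)|=1, x<0.
x=-1.18: |R|=0.7098
R=1: x+108/169x²=0 ⇒ x=−169/108=-1.5648; min R=1−1/(4·108/169)=0.6088>−1
Confirm numerically:
  x=-1.480: |R|=0.91978 <1
  x=-1.219: |R|=0.73061 <1
  x=-0.684: |R|=0.61498 <1
  x=-0.677: |R|=0.61590 <1
  x=-1.636: |R|=1.07442 >1
  x=-1.606: |R|=1.04227 >1
  x=-1.588: |R|=1.02353 >1
Interval (-1.5648, 0).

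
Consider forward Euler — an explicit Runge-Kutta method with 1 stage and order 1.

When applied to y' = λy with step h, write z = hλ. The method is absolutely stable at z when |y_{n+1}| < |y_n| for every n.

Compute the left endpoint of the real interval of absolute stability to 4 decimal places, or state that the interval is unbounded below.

Test eqn y'=λy, z=hλ:
  order 1, 1-stage ⇒ R(z)=1+z
  (e.g. R(-0.7)=0.30000, |R|=0.30000)

Need |R(x)|<1, x<0.
x=-0.7: |R|=0.3000
|R(-2.39)|=1.3900 |R(-2.13)|=1.1300 |R(-1.24)|=0.2400
Bisect:
  x_lo=-2.3365 |R|=1.3365  x_hi=-0.2874 |R|=0.7126
  mid=-1.31195 |R|=0.31195 →hi
  mid=-1.82423 |R|=0.82423 →hi
  mid=-2.08037 |R|=1.08037 →lo
  mid=-1.95230 |R|=0.95230 →hi
  mid=-2.01634 |R|=1.01634 →lo
  mid=-1.98432 |R|=0.98432 →hi
  mid=-2.00033 |R|=1.00033 →lo
  mid=-1.99232 |R|=0.99232 →hi
  ...
  [-2.00008,-1.99995] ⇒ x*=-2.0000
Interval (-2.0000, 0).

left endpoint -2.0000.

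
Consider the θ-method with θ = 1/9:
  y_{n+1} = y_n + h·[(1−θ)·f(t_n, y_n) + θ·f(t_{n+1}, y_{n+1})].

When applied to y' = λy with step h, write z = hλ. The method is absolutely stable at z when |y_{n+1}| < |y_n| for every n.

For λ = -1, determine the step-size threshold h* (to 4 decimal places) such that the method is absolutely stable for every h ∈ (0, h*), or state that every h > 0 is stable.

(-2.5714,0); λ=-1 ⇒ h* = (18/7)/1 = 2.5714.

With y'=λy (z=hλ):
  y_{n+1} = y_n + z·[8/9·y_n + 1/9·y_{n+1}] ⇒ (1 − 1/9z)y_{n+1} = (1 + 8/9z)y_n
  R(z) = (1 + 8/9z)/(1 − 1/9z).

Boundary: |R(x)|=1, x<0.
x=-0.83: |R|=0.2401
R=−1: 1+8/9x = −1+1/9x ⇒ -7/9x=2 ⇒ x=2/(-7/9)=-2.5714
Confirm numerically:
  x=-2.194: |R|=0.76398 <1
  x=-1.977: |R|=0.62093 <1
  x=-1.704: |R|=0.43274 <1
  x=-3.033: |R|=1.26851 >1
  x=-2.845: |R|=1.16167 >1
Interval (-2.5714, 0).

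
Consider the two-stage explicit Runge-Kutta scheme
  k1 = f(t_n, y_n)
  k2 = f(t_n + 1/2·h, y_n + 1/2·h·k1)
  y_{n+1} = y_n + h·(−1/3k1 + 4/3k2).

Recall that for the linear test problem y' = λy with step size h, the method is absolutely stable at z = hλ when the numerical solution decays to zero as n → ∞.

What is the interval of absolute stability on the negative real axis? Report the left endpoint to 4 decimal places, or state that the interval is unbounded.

Set f=λy, z=hλ:
  k1=λy_n ⇒ h·k1=z·y_n;  k2=λ(1+1/2z)y_n ⇒ h·k2=z(1+1/2z)y_n
  y_{n+1}/y_n = 1 − 1/3z + 4/3z(1+1/2z) = 1 + z + 2/3z²
  so R(z) = 1 + z + 2/3z².

Boundary: |R(x)|=1, x<0.
x=-1.29: |R|=0.8194
R=1: x+2/3x²=0 ⇒ x=−3/2=-1.5000; min R=1−1/(4·2/3)=0.6250>−1
Confirm numerically:
  x=-1.249: |R|=0.79100 <1
  x=-1.130: |R|=0.72127 <1
  x=-1.055: |R|=0.68702 <1
  x=-0.795: |R|=0.62635 <1
  x=-1.984: |R|=1.64017 >1
  x=-1.884: |R|=1.48230 >1
  x=-1.687: |R|=1.21031 >1
Interval (-1.5000, 0).

(-1.5000, 0).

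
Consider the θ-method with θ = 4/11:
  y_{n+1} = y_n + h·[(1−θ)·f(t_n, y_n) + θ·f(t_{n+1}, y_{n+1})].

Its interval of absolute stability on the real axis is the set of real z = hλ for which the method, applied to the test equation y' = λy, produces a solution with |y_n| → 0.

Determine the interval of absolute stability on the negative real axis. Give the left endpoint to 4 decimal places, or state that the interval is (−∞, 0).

(-7.3333, 0).

Test eqn y'=λy, z=hλ:
  y_{n+1} = y_n + z·[7/11·y_n + 4/11·y_{n+1}] ⇒ (1 − 4/11z)y_{n+1} = (1 + 7/11z)y_n
  R(z) = (1 + 7/11z)/(1 − 4/11z).

Find x<0 with |R(x)|<1.
x=-1.61: |R|=0.0155
R=−1: 1+7/11x = −1+4/11x ⇒ -3/11x=2 ⇒ x=2/(-3/11)=-7.3333
Confirm numerically:
  x=-7.198: |R|=0.98980 <1
  x=-5.107: |R|=0.78748 <1
  x=-5.102: |R|=0.78687 <1
  x=-3.239: |R|=0.48727 <1
  x=-7.738: |R|=1.02894 >1
  x=-7.507: |R|=1.01270 >1
Interval (-7.3333, 0).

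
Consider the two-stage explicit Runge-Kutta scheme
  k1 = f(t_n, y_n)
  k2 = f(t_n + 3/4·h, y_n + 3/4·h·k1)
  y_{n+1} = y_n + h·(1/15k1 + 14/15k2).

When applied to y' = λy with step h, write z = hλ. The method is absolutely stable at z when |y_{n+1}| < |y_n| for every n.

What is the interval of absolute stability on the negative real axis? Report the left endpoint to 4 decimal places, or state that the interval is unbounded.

With y'=λy (z=hλ):
  k1=λy_n ⇒ h·k1=z·y_n;  k2=λ(1+3/4z)y_n ⇒ h·k2=z(1+3/4z)y_n
  y_{n+1}/y_n = 1 + 1/15z + 14/15z(1+3/4z) = 1 + z + 7/10z²
  Hence R(z) = 1 + z + 7/10z².

Solve |R(x)|<1 on ℝ⁻.
x=-0.8: |R|=0.6480
R=1: x+7/10x²=0 ⇒ x=−10/7=-1.4286; min R=1−1/(4·7/10)=0.6429>−1
Confirm numerically:
  x=-1.353: |R|=0.92843 <1
  x=-1.232: |R|=0.83048 <1
  x=-0.698: |R|=0.64304 <1
  x=-1.779: |R|=1.43639 >1
  x=-1.768: |R|=1.42008 >1
  x=-1.759: |R|=1.40686 >1
Stable set (-1.4286, 0).

z∈(-1.4286,0).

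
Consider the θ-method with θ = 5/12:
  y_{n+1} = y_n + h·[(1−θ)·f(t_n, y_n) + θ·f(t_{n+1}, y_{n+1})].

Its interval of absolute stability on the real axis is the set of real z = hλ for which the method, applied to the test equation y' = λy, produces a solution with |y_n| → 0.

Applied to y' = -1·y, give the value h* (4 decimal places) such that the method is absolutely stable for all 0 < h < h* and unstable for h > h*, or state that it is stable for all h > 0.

(-12.0000,0); λ=-1 ⇒ h* = (12)/1 = 12.0000.

On y'=λy, z=hλ:
  y_{n+1} = y_n + z·[7/12·y_n + 5/12·y_{n+1}] ⇒ (1 − 5/12z)y_{n+1} = (1 + 7/12z)y_n
  ⇒ R(z) = (1 + 7/12z)/(1 − 5/12z).

Boundary: |R(x)|=1, x<0.
x=-0.4: |R|=0.6571
R=−1: 1+7/12x = −1+5/12x ⇒ -1/6x=2 ⇒ x=2/(-1/6)=-12.0000
Confirm numerically:
  x=-11.400: |R|=0.98261 <1
  x=-8.316: |R|=0.86249 <1
  x=-7.766: |R|=0.83341 <1
  x=-6.980: |R|=0.78593 <1
  x=-12.495: |R|=1.01329 >1
  x=-12.325: |R|=1.00883 >1
  x=-12.054: |R|=1.00149 >1
Interval (-12.0000, 0).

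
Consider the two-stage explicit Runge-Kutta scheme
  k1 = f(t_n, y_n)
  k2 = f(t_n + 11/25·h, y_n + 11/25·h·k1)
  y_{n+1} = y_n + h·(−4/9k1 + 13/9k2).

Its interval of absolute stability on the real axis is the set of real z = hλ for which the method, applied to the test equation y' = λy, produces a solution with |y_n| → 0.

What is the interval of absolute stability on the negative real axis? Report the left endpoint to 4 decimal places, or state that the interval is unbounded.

Set f=λy, z=hλ:
  k1=λy_n ⇒ h·k1=z·y_n;  k2=λ(1+11/25z)y_n ⇒ h·k2=z(1+11/25z)y_n
  y_{n+1}/y_n = 1 − 4/9z + 13/9z(1+11/25z) = 1 + z + 143/225z²
  Hence R(z) = 1 + z + 143/225z².

Find x<0 with |R(x)|<1.
x=-0.61: |R|=0.6265
R=1: x+143/225x²=0 ⇒ x=−225/143=-1.5734; min R=1−1/(4·143/225)=0.6066>−1
Confirm numerically:
  x=-1.453: |R|=0.88879 <1
  x=-1.409: |R|=0.85276 <1
  x=-1.290: |R|=0.76763 <1
  x=-1.077: |R|=0.66020 <1
  x=-1.891: |R|=1.38167 >1
  x=-1.801: |R|=1.26049 >1
Stable set (-1.5734, 0).

z∈(-1.5734,0).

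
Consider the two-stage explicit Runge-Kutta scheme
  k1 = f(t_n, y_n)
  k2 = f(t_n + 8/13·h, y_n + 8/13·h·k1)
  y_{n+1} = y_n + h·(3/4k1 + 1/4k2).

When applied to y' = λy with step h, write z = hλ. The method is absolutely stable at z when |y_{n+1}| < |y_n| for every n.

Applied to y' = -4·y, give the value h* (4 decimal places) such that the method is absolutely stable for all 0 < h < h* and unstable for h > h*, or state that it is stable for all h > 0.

Test eqn y'=λy, z=hλ:
  k1=λy_n ⇒ h·k1=z·y_n;  k2=λ(1+8/13z)y_n ⇒ h·k2=z(1+8/13z)y_n
  y_{n+1}/y_n = 1 + 3/4z + 1/4z(1+8/13z) = 1 + z + 2/13z²
  Hence R(z) = 1 + z + 2/13z².

Solve |R(x)|<1 on ℝ⁻.
x=-1.16: |R|=0.0470
R=1: x+2/13x²=0 ⇒ x=−13/2=-6.5000; min R=1−1/(4·2/13)=-0.6250>−1
Confirm numerically:
  x=-6.359: |R|=0.86206 <1
  x=-5.982: |R|=0.52328 <1
  x=-3.866: |R|=0.56662 <1
  x=-2.768: |R|=0.58926 <1
  x=-6.769: |R|=1.28013 >1
  x=-6.652: |R|=1.15555 >1
So |R|<1 on (-6.5000, 0).

(-6.5000,0); λ=-4 ⇒ h* = (13/2)/4 = 1.6250.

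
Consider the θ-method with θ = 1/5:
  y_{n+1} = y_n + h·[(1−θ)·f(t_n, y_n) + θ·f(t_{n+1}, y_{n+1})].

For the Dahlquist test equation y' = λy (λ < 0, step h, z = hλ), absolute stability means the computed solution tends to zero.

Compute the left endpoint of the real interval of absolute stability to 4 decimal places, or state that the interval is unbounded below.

z* = -3.3333.

On y'=λy, z=hλ:
  y_{n+1} = y_n + z·[4/5·y_n + 1/5·y_{n+1}] ⇒ (1 − 1/5z)y_{n+1} = (1 + 4/5z)y_n
  ⇒ R(z) = (1 + 4/5z)/(1 − 1/5z).

Solve |R(x)|<1 on ℝ⁻.
x=-1.46: |R|=0.1300
R=−1: 1+4/5x = −1+1/5x ⇒ -3/5x=2 ⇒ x=2/(-3/5)=-3.3333
Confirm numerically:
  x=-3.194: |R|=0.94899 <1
  x=-2.815: |R|=0.80102 <1
  x=-2.154: |R|=0.50545 <1
  x=-1.827: |R|=0.33807 <1
  x=-3.784: |R|=1.15392 >1
  x=-3.386: |R|=1.01884 >1
  x=-3.367: |R|=1.01207 >1
So |R|<1 on (-3.3333, 0).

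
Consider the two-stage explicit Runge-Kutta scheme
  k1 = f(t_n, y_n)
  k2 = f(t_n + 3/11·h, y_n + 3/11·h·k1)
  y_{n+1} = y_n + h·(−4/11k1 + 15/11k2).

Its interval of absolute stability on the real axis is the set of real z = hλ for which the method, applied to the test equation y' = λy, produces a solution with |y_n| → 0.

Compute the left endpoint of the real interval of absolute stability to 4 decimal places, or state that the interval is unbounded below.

left endpoint -2.6889.

Test eqn y'=λy, z=hλ:
  k1=λy_n ⇒ h·k1=z·y_n;  k2=λ(1+3/11z)y_n ⇒ h·k2=z(1+3/11z)y_n
  y_{n+1}/y_n = 1 − 4/11z + 15/11z(1+3/11z) = 1 + z + 45/121z²
  ⇒ R(z) = 1 + z + 45/121z².

Need |R(x)|<1, x<0.
x=-0.4: |R|=0.6595
R=1: x+45/121x²=0 ⇒ x=−121/45=-2.6889; min R=1−1/(4·45/121)=0.3278>−1
Confirm numerically:
  x=-2.436: |R|=0.77090 <1
  x=-1.520: |R|=0.33924 <1
  x=-1.265: |R|=0.33013 <1
  x=-3.093: |R|=1.46484 >1
  x=-2.742: |R|=1.05416 >1
Stable set (-2.6889, 0).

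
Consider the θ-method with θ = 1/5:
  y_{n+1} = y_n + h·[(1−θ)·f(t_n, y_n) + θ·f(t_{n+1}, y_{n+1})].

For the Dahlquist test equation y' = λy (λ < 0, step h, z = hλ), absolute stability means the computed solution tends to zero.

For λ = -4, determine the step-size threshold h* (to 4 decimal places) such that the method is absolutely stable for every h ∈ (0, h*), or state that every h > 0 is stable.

With y'=λy (z=hλ):
  y_{n+1} = y_n + z·[4/5·y_n + 1/5·y_{n+1}] ⇒ (1 − 1/5z)y_{n+1} = (1 + 4/5z)y_n
  so R(z) = (1 + 4/5z)/(1 − 1/5z).

Find x<0 with |R(x)|<1.
x=-0.86: |R|=0.2662
R=−1: 1+4/5x = −1+1/5x ⇒ -3/5x=2 ⇒ x=2/(-3/5)=-3.3333
Confirm numerically:
  x=-3.166: |R|=0.93853 <1
  x=-2.344: |R|=0.59586 <1
  x=-1.479: |R|=0.14138 <1
  x=-3.700: |R|=1.12644 >1
  x=-3.661: |R|=1.11350 >1
So |R|<1 on (-3.3333, 0).

(-3.3333,0); λ=-4 ⇒ h* = (10/3)/4 = 0.8333.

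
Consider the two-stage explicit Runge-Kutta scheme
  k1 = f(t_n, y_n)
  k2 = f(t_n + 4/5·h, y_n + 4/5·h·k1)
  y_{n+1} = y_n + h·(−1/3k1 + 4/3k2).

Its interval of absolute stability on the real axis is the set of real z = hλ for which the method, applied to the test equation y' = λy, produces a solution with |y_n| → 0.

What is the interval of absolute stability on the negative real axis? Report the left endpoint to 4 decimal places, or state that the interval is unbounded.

Test eqn y'=λy, z=hλ:
  k1=λy_n ⇒ h·k1=z·y_n;  k2=λ(1+4/5z)y_n ⇒ h·k2=z(1+4/5z)y_n
  y_{n+1}/y_n = 1 − 1/3z + 4/3z(1+4/5z) = 1 + z + 16/15z²
  Hence R(z) = 1 + z + 16/15z².

Need |R(x)|<1, x<0.
x=-0.89: |R|=0.9549
R=1: x+16/15x²=0 ⇒ x=−15/16=-0.9375; min R=1−1/(4·16/15)=0.7656>−1
Confirm numerically:
  x=-0.905: |R|=0.96863 <1
  x=-0.847: |R|=0.91824 <1
  x=-0.423: |R|=0.76786 <1
  x=-1.060: |R|=1.13851 >1
  x=-0.993: |R|=1.05879 >1
So |R|<1 on (-0.9375, 0).

(-0.9375, 0).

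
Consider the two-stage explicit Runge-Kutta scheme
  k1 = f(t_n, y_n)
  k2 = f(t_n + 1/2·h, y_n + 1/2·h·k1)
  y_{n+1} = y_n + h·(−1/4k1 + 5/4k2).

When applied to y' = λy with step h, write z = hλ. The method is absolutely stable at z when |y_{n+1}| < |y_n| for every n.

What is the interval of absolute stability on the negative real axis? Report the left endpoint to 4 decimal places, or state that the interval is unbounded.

Test eqn y'=λy, z=hλ:
  k1=λy_n ⇒ h·k1=z·y_n;  k2=λ(1+1/2z)y_n ⇒ h·k2=z(1+1/2z)y_n
  y_{n+1}/y_n = 1 − 1/4z + 5/4z(1+1/2z) = 1 + z + 5/8z²
  Hence R(z) = 1 + z + 5/8z².

Boundary: |R(x)|=1, x<0.
x=-1.49: |R|=0.8976
R=1: x+5/8x²=0 ⇒ x=−8/5=-1.6000; min R=1−1/(4·5/8)=0.6000>−1
Confirm numerically:
  x=-1.559: |R|=0.96005 <1
  x=-1.175: |R|=0.68789 <1
  x=-1.037: |R|=0.63511 <1
  x=-1.021: |R|=0.63053 <1
  x=-2.163: |R|=1.76111 >1
  x=-1.679: |R|=1.08290 >1
  x=-1.654: |R|=1.05582 >1
Stable set (-1.6000, 0).

z∈(-1.6000,0).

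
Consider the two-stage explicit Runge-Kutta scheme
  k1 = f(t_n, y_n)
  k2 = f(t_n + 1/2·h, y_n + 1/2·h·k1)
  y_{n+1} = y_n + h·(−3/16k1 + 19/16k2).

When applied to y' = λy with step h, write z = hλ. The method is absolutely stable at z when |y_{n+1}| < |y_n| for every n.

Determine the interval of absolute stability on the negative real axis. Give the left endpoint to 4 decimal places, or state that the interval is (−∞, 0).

z∈(-1.6842,0).

Test eqn y'=λy, z=hλ:
  k1=λy_n ⇒ h·k1=z·y_n;  k2=λ(1+1/2z)y_n ⇒ h·k2=z(1+1/2z)y_n
  y_{n+1}/y_n = 1 − 3/16z + 19/16z(1+1/2z) = 1 + z + 19/32z²
  ⇒ R(z) = 1 + z + 19/32z².

Find x<0 with |R(x)|<1.
x=-1.68: |R|=0.9958
R=1: x+19/32x²=0 ⇒ x=−32/19=-1.6842; min R=1−1/(4·19/32)=0.5789>−1
Confirm numerically:
  x=-1.624: |R|=0.94194 <1
  x=-1.579: |R|=0.90136 <1
  x=-1.369: |R|=0.74378 <1
  x=-1.245: |R|=0.67533 <1
  x=-2.211: |R|=1.69156 >1
  x=-1.923: |R|=1.27265 >1
  x=-1.809: |R|=1.13404 >1
So |R|<1 on (-1.6842, 0).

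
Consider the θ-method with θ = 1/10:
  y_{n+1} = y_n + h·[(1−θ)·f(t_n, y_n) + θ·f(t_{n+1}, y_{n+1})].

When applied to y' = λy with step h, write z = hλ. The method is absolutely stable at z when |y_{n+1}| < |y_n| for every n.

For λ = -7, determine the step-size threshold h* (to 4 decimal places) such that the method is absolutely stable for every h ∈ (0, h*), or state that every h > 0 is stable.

Test eqn y'=λy, z=hλ:
  y_{n+1} = y_n + z·[9/10·y_n + 1/10·y_{n+1}] ⇒ (1 − 1/10z)y_{n+1} = (1 + 9/10z)y_n
  ⇒ R(z) = (1 + 9/10z)/(1 − 1/10z).

Find x<0 with |R(x)|<1.
x=-1.59: |R|=0.3719
R=−1: 1+9/10x = −1+1/10x ⇒ -4/5x=2 ⇒ x=2/(-4/5)=-2.5000
Confirm numerically:
  x=-2.421: |R|=0.94912 <1
  x=-2.234: |R|=0.82606 <1
  x=-2.223: |R|=0.81870 <1
  x=-2.203: |R|=0.80529 <1
  x=-2.830: |R|=1.20577 >1
  x=-2.573: |R|=1.04645 >1
Interval (-2.5000, 0).

(-2.5000,0); λ=-7 ⇒ h* = (5/2)/7 = 0.3571.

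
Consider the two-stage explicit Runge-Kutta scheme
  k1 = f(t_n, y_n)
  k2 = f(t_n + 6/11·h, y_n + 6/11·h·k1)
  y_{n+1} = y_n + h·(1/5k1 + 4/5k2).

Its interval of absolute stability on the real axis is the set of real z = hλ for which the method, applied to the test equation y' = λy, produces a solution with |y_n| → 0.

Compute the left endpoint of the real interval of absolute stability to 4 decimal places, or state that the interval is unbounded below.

left endpoint -2.2917.

On y'=λy, z=hλ:
  k1=λy_n ⇒ h·k1=z·y_n;  k2=λ(1+6/11z)y_n ⇒ h·k2=z(1+6/11z)y_n
  y_{n+1}/y_n = 1 + 1/5z + 4/5z(1+6/11z) = 1 + z + 24/55z²
  Hence R(z) = 1 + z + 24/55z².

Need |R(x)|<1, x<0.
x=-0.78: |R|=0.4855
R=1: x+24/55x²=0 ⇒ x=−55/24=-2.2917; min R=1−1/(4·24/55)=0.4271>−1
Confirm numerically:
  x=-1.925: |R|=0.69200 <1
  x=-1.910: |R|=0.68190 <1
  x=-1.556: |R|=0.50050 <1
  x=-1.429: |R|=0.46207 <1
  x=-2.592: |R|=1.33969 >1
  x=-2.458: |R|=1.17841 >1
Stable set (-2.2917, 0).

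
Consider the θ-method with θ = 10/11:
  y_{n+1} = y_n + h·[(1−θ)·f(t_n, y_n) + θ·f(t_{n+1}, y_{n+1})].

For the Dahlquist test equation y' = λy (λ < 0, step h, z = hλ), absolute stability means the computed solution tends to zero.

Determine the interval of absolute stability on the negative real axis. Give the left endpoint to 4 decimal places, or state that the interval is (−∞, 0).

Test eqn y'=λy, z=hλ:
  y_{n+1} = y_n + z·[1/11·y_n + 10/11·y_{n+1}] ⇒ (1 − 10/11z)y_{n+1} = (1 + 1/11z)y_n
  so R(z) = (1 + 1/11z)/(1 − 10/11z).

Find x<0 with |R(x)|<1.
x=-1.02: |R|=0.4708
x=-2: |R|=0.2903
x=-10: |R|=0.0090
x=-100: |R|=0.0880
θ=10/11≥1/2 ⇒ |1+1/11x|<|1−10/11x| ∀x<0 ⇒ unbounded interval.

unbounded; (−∞, 0).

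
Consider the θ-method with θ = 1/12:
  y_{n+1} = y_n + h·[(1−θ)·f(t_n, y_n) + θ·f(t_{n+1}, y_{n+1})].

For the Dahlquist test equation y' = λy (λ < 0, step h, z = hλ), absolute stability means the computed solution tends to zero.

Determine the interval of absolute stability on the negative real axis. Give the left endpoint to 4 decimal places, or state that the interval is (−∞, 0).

z∈(-2.4000,0).

Test eqn y'=λy, z=hλ:
  y_{n+1} = y_n + z·[11/12·y_n + 1/12·y_{n+1}] ⇒ (1 − 1/12z)y_{n+1} = (1 + 11/12z)y_n
  R(z) = (1 + 11/12z)/(1 − 1/12z).

Need |R(x)|<1, x<0.
x=-1.17: |R|=0.0661
R=−1: 1+11/12x = −1+1/12x ⇒ -5/6x=2 ⇒ x=2/(-5/6)=-2.4000
Confirm numerically:
  x=-2.376: |R|=0.98331 <1
  x=-2.178: |R|=0.84342 <1
  x=-1.474: |R|=0.31275 <1
  x=-1.386: |R|=0.24249 <1
  x=-2.783: |R|=1.25908 >1
  x=-2.736: |R|=1.22801 >1
  x=-2.701: |R|=1.20475 >1
So |R|<1 on (-2.4000, 0).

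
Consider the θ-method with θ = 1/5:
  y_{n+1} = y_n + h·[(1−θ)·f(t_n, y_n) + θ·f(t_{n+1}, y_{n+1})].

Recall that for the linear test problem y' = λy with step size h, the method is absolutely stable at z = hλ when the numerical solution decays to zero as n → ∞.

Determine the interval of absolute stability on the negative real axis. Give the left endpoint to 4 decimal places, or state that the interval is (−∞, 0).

Test eqn y'=λy, z=hλ:
  y_{n+1} = y_n + z·[4/5·y_n + 1/5·y_{n+1}] ⇒ (1 − 1/5z)y_{n+1} = (1 + 4/5z)y_n
  Hence R(z) = (1 + 4/5z)/(1 − 1/5z).

Need |R(x)|<1, x<0.
x=-0.55: |R|=0.5045
R=−1: 1+4/5x = −1+1/5x ⇒ -3/5x=2 ⇒ x=2/(-3/5)=-3.3333
Confirm numerically:
  x=-1.656: |R|=0.24399 <1
  x=-1.520: |R|=0.16564 <1
  x=-1.466: |R|=0.13362 <1
  x=-3.794: |R|=1.15715 >1
  x=-3.771: |R|=1.14970 >1
  x=-3.591: |R|=1.08998 >1
So |R|<1 on (-3.3333, 0).

(-3.3333, 0).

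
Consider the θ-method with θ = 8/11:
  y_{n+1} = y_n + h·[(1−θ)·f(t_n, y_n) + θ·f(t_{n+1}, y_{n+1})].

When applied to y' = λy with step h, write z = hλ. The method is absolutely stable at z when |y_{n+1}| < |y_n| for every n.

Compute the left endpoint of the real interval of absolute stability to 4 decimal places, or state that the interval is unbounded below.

unbounded; (−∞, 0).

Set f=λy, z=hλ:
  y_{n+1} = y_n + z·[3/11·y_n + 8/11·y_{n+1}] ⇒ (1 − 8/11z)y_{n+1} = (1 + 3/11z)y_n
  Hence R(z) = (1 + 3/11z)/(1 − 8/11z).

Solve |R(x)|<1 on ℝ⁻.
x=-0.78: |R|=0.5023
x=-2: |R|=0.1852
x=-10: |R|=0.2088
x=-100: |R|=0.3564
θ=8/11≥1/2 ⇒ |1+3/11x|<|1−8/11x| ∀x<0 ⇒ stable on all of ℝ⁻.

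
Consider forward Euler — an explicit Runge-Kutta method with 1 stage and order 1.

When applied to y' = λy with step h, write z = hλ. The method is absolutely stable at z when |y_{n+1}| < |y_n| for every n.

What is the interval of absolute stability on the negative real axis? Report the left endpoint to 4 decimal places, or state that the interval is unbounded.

With y'=λy (z=hλ):
  order 1, 1-stage ⇒ R(z)=1+z
  (e.g. R(-1.04)=-0.04000, |R|=0.04000)

Solve |R(x)|<1 on ℝ⁻.
x=-1.04: |R|=0.0400
|R(-2.08)|=1.0800 |R(-1.36)|=0.3600 |R(-0.8)|=0.2000
Bisect:
  x_lo=-2.7298 |R|=1.7298  x_hi=-0.2786 |R|=0.7214
  mid=-1.50422 |R|=0.50422 →hi
  mid=-2.11702 |R|=1.11702 →lo
  mid=-1.81062 |R|=0.81062 →hi
  mid=-1.96382 |R|=0.96382 →hi
  mid=-2.04042 |R|=1.04042 →lo
  mid=-2.00212 |R|=1.00212 →lo
  mid=-1.98297 |R|=0.98297 →hi
  mid=-1.99254 |R|=0.99254 →hi
  ...
  [-2.00002,-1.99987] ⇒ x*=-2.0000
Stable set (-2.0000, 0).

z∈(-2.0000,0).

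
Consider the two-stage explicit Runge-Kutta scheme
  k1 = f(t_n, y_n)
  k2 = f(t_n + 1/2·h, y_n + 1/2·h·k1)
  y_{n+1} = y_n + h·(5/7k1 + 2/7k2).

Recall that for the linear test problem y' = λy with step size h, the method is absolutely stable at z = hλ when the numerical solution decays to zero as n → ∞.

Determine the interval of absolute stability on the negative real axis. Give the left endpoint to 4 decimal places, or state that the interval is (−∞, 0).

Set f=λy, z=hλ:
  k1=λy_n ⇒ h·k1=z·y_n;  k2=λ(1+1/2z)y_n ⇒ h·k2=z(1+1/2z)y_n
  y_{n+1}/y_n = 1 + 5/7z + 2/7z(1+1/2z) = 1 + z + 1/7z²
  so R(z) = 1 + z + 1/7z².

Boundary: |R(x)|=1, x<0.
x=-0.74: |R|=0.3382
R=1: x+1/7x²=0 ⇒ x=−7=-7.0000; min R=1−1/(4·1/7)=-0.7500>−1
Confirm numerically:
  x=-5.237: |R|=0.31898 <1
  x=-4.778: |R|=0.51667 <1
  x=-4.459: |R|=0.61862 <1
  x=-4.031: |R|=0.70972 <1
  x=-7.242: |R|=1.25037 >1
  x=-7.053: |R|=1.05340 >1
Interval (-7.0000, 0).

z∈(-7.0000,0).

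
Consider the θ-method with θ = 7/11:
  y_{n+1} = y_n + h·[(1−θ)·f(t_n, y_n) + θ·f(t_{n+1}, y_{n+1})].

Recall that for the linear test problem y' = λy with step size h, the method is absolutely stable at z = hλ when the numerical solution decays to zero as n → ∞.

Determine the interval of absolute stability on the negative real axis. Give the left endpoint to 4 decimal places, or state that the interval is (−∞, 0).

Set f=λy, z=hλ:
  y_{n+1} = y_n + z·[4/11·y_n + 7/11·y_{n+1}] ⇒ (1 − 7/11z)y_{n+1} = (1 + 4/11z)y_n
  Hence R(z) = (1 + 4/11z)/(1 − 7/11z).

Boundary: |R(x)|=1, x<0.
x=-1.29: |R|=0.2916
x=-2: |R|=0.1200
x=-10: |R|=0.3580
x=-100: |R|=0.5471
θ=7/11≥1/2 ⇒ |1+4/11x|<|1−7/11x| ∀x<0 ⇒ interval (−∞,0).

unbounded; (−∞, 0).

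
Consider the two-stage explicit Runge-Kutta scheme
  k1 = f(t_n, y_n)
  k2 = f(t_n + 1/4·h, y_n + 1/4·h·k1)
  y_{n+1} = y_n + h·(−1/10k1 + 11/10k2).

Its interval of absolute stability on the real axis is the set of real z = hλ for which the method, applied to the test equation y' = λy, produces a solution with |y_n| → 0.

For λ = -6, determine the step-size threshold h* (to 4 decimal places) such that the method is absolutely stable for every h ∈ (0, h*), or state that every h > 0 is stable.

(-3.6364,0); λ=-6 ⇒ h* = (40/11)/6 = 0.6061.

On y'=λy, z=hλ:
  k1=λy_n ⇒ h·k1=z·y_n;  k2=λ(1+1/4z)y_n ⇒ h·k2=z(1+1/4z)y_n
  y_{n+1}/y_n = 1 − 1/10z + 11/10z(1+1/4z) = 1 + z + 11/40z²
  R(z) = 1 + z + 11/40z².

Find x<0 with |R(x)|<1.
x=-0.9: |R|=0.3227
R=1: x+11/40x²=0 ⇒ x=−40/11=-3.6364; min R=1−1/(4·11/40)=0.0909>−1
Confirm numerically:
  x=-2.200: |R|=0.13100 <1
  x=-2.116: |R|=0.11530 <1
  x=-1.627: |R|=0.10096 <1
  x=-1.619: |R|=0.10182 <1
  x=-4.236: |R|=1.69852 >1
  x=-3.817: |R|=1.18961 >1
Interval (-3.6364, 0).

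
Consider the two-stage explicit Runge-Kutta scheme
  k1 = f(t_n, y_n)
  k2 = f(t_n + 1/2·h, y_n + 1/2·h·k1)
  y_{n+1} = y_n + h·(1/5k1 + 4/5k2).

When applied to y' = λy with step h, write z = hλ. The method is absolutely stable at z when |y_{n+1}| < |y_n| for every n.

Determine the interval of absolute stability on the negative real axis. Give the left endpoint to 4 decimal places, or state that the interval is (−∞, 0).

With y'=λy (z=hλ):
  k1=λy_n ⇒ h·k1=z·y_n;  k2=λ(1+1/2z)y_n ⇒ h·k2=z(1+1/2z)y_n
  y_{n+1}/y_n = 1 + 1/5z + 4/5z(1+1/2z) = 1 + z + 2/5z²
  ⇒ R(z) = 1 + z + 2/5z².

Boundary: |R(x)|=1, x<0.
x=-0.75: |R|=0.4750
R=1: x+2/5x²=0 ⇒ x=−5/2=-2.5000; min R=1−1/(4·2/5)=0.3750>−1
Confirm numerically:
  x=-2.075: |R|=0.64725 <1
  x=-1.096: |R|=0.38449 <1
  x=-1.029: |R|=0.39454 <1
  x=-3.069: |R|=1.69850 >1
  x=-2.851: |R|=1.40028 >1
  x=-2.801: |R|=1.33724 >1
So |R|<1 on (-2.5000, 0).

z∈(-2.5000,0).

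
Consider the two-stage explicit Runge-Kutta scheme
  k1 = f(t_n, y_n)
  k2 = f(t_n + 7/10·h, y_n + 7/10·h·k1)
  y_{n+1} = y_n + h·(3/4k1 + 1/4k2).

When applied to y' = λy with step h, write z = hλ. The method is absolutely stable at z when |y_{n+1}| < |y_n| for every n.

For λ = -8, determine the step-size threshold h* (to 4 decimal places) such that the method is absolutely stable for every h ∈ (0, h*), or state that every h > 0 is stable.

(-5.7143,0); λ=-8 ⇒ h* = (40/7)/8 = 0.7143.

Set f=λy, z=hλ:
  k1=λy_n ⇒ h·k1=z·y_n;  k2=λ(1+7/10z)y_n ⇒ h·k2=z(1+7/10z)y_n
  y_{n+1}/y_n = 1 + 3/4z + 1/4z(1+7/10z) = 1 + z + 7/40z²
  ⇒ R(z) = 1 + z + 7/40z².

Solve |R(x)|<1 on ℝ⁻.
x=-1.39: |R|=0.0519
R=1: x+7/40x²=0 ⇒ x=−40/7=-5.7143; min R=1−1/(4·7/40)=-0.4286>−1
Confirm numerically:
  x=-4.727: |R|=0.18329 <1
  x=-3.971: |R|=0.21145 <1
  x=-2.703: |R|=0.42441 <1
  x=-6.281: |R|=1.62292 >1
  x=-5.821: |R|=1.10871 >1
Interval (-5.7143, 0).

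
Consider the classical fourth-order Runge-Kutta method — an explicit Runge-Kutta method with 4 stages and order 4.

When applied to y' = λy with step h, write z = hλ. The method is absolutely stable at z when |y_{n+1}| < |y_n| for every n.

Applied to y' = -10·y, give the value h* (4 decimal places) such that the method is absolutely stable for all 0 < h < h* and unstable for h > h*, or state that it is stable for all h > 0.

Test eqn y'=λy, z=hλ:
  order 4, 4-stage ⇒ R(z)=1+z+z^2/2+z^3/6+z^4/24
  (e.g. R(-1.11)=0.34136, |R|=0.34136)

Need |R(x)|<1, x<0.
x=-1.11: |R|=0.3414
|R(-3.05)|=1.4782 |R(-1.58)|=0.2705 |R(-1.32)|=0.2944
Bisect:
  x_lo=-3.2028 |R|=1.8349  x_hi=-0.1433 |R|=0.8665
  mid=-1.67304 |R|=0.27245 →hi
  mid=-2.43793 |R|=0.59073 →hi
  mid=-2.82037 |R|=1.05419 →lo
  mid=-2.62915 |R|=0.78900 →hi
  mid=-2.72476 |R|=0.91250 →hi
  mid=-2.77256 |R|=0.98098 →hi
  mid=-2.79647 |R|=1.01698 →lo
  mid=-2.78452 |R|=0.99883 →hi
  mid=-2.79049 |R|=1.00787 →lo
  ...
  [-2.78545,-2.78526] ⇒ x*=-2.7853
Interval (-2.7853, 0).

(-2.7853,0); λ=-10 ⇒ h* = 0.2785.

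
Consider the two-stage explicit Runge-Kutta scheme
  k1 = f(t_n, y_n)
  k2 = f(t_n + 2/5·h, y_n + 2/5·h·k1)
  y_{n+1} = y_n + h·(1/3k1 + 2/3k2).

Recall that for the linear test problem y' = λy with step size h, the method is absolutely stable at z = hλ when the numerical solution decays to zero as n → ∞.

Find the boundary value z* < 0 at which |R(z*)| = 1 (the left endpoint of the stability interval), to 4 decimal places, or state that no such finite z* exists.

z* = -3.7500.

Set f=λy, z=hλ:
  k1=λy_n ⇒ h·k1=z·y_n;  k2=λ(1+2/5z)y_n ⇒ h·k2=z(1+2/5z)y_n
  y_{n+1}/y_n = 1 + 1/3z + 2/3z(1+2/5z) = 1 + z + 4/15z²
  ⇒ R(z) = 1 + z + 4/15z².

Find x<0 with |R(x)|<1.
x=-1.77: |R|=0.0654
R=1: x+4/15x²=0 ⇒ x=−15/4=-3.7500; min R=1−1/(4·4/15)=0.0625>−1
Confirm numerically:
  x=-3.577: |R|=0.83498 <1
  x=-3.501: |R|=0.76753 <1
  x=-3.301: |R|=0.60476 <1
  x=-2.682: |R|=0.23617 <1
  x=-4.306: |R|=1.63844 >1
  x=-4.290: |R|=1.61776 >1
  x=-4.193: |R|=1.49533 >1
Interval (-3.7500, 0).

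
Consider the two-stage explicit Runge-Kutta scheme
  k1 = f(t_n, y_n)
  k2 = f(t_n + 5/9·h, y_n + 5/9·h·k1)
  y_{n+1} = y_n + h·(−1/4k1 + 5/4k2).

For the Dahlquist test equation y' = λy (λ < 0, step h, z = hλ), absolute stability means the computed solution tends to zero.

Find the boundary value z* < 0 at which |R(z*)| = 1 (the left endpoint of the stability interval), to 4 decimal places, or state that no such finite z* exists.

left endpoint -1.4400.

Test eqn y'=λy, z=hλ:
  k1=λy_n ⇒ h·k1=z·y_n;  k2=λ(1+5/9z)y_n ⇒ h·k2=z(1+5/9z)y_n
  y_{n+1}/y_n = 1 − 1/4z + 5/4z(1+5/9z) = 1 + z + 25/36z²
  Hence R(z) = 1 + z + 25/36z².

Need |R(x)|<1, x<0.
x=-0.78: |R|=0.6425
R=1: x+25/36x²=0 ⇒ x=−36/25=-1.4400; min R=1−1/(4·25/36)=0.6400>−1
Confirm numerically:
  x=-1.311: |R|=0.88256 <1
  x=-0.925: |R|=0.66918 <1
  x=-0.611: |R|=0.64825 <1
  x=-1.731: |R|=1.34981 >1
  x=-1.508: |R|=1.07121 >1
So |R|<1 on (-1.4400, 0).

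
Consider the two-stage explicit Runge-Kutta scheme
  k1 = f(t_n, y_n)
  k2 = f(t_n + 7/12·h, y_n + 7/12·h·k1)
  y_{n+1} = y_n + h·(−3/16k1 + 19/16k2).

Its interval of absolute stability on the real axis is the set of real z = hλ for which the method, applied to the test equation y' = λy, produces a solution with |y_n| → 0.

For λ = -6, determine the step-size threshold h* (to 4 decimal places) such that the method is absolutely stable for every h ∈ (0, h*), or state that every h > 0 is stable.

(-1.4436,0); λ=-6 ⇒ h* = (192/133)/6 = 0.2406.

With y'=λy (z=hλ):
  k1=λy_n ⇒ h·k1=z·y_n;  k2=λ(1+7/12z)y_n ⇒ h·k2=z(1+7/12z)y_n
  y_{n+1}/y_n = 1 − 3/16z + 19/16z(1+7/12z) = 1 + z + 133/192z²
  R(z) = 1 + z + 133/192z².

Need |R(x)|<1, x<0.
x=-0.97: |R|=0.6818
R=1: x+133/192x²=0 ⇒ x=−192/133=-1.4436; min R=1−1/(4·133/192)=0.6391>−1
Confirm numerically:
  x=-1.324: |R|=0.89030 <1
  x=-1.309: |R|=0.87794 <1
  x=-1.038: |R|=0.70835 <1
  x=-1.985: |R|=1.74443 >1
  x=-1.675: |R|=1.26848 >1
  x=-1.657: |R|=1.24493 >1
So |R|<1 on (-1.4436, 0).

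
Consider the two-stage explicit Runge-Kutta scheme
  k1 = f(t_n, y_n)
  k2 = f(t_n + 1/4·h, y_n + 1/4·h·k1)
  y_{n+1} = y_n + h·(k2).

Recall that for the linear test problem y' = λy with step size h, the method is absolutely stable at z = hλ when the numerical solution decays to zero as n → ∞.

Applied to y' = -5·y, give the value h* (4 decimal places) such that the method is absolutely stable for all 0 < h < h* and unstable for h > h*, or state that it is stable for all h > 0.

(-4.0000,0); λ=-5 ⇒ h* = (4)/5 = 0.8000.

Set f=λy, z=hλ:
  k1=λy_n ⇒ h·k1=z·y_n;  k2=λ(1+1/4z)y_n ⇒ h·k2=z(1+1/4z)y_n
  y_{n+1}/y_n = 1 + z(1+1/4z) = 1 + z + 1/4z²
  Hence R(z) = 1 + z + 1/4z².

Find x<0 with |R(x)|<1.
x=-1.38: |R|=0.0961
R=1: x+1/4x²=0 ⇒ x=−4=-4.0000; min R=1−1/(4·1/4)=0.0000>−1
Confirm numerically:
  x=-3.813: |R|=0.82174 <1
  x=-3.413: |R|=0.49914 <1
  x=-3.185: |R|=0.35106 <1
  x=-1.932: |R|=0.00116 <1
  x=-4.335: |R|=1.36306 >1
  x=-4.298: |R|=1.32020 >1
So |R|<1 on (-4.0000, 0).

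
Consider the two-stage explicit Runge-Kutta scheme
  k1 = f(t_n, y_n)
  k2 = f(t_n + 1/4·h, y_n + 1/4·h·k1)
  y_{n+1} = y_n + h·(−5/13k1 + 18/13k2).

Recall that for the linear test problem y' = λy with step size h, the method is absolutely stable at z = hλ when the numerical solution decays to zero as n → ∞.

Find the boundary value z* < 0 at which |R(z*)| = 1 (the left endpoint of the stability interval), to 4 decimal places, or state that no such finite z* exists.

Set f=λy, z=hλ:
  k1=λy_n ⇒ h·k1=z·y_n;  k2=λ(1+1/4z)y_n ⇒ h·k2=z(1+1/4z)y_n
  y_{n+1}/y_n = 1 − 5/13z + 18/13z(1+1/4z) = 1 + z + 9/26z²
  ⇒ R(z) = 1 + z + 9/26z².

Need |R(x)|<1, x<0.
x=-1.18: |R|=0.3020
R=1: x+9/26x²=0 ⇒ x=−26/9=-2.8889; min R=1−1/(4·9/26)=0.2778>−1
Confirm numerically:
  x=-2.289: |R|=0.52468 <1
  x=-2.165: |R|=0.45750 <1
  x=-2.036: |R|=0.39891 <1
  x=-1.584: |R|=0.28452 <1
  x=-3.410: |R|=1.61511 >1
  x=-3.350: |R|=1.53471 >1
  x=-3.250: |R|=1.40625 >1
So |R|<1 on (-2.8889, 0).

left endpoint -2.8889.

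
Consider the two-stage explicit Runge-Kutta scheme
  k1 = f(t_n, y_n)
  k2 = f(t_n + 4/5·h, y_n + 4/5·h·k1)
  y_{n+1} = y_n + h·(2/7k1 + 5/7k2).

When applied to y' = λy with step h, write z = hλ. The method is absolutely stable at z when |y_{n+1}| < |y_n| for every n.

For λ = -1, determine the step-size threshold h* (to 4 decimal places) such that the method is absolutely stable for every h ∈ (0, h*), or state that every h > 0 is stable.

(-1.7500,0); λ=-1 ⇒ h* = (7/4)/1 = 1.7500.

With y'=λy (z=hλ):
  k1=λy_n ⇒ h·k1=z·y_n;  k2=λ(1+4/5z)y_n ⇒ h·k2=z(1+4/5z)y_n
  y_{n+1}/y_n = 1 + 2/7z + 5/7z(1+4/5z) = 1 + z + 4/7z²
  so R(z) = 1 + z + 4/7z².

Find x<0 with |R(x)|<1.
x=-1.37: |R|=0.7025
R=1: x+4/7x²=0 ⇒ x=−7/4=-1.7500; min R=1−1/(4·4/7)=0.5625>−1
Confirm numerically:
  x=-1.437: |R|=0.74298 <1
  x=-1.369: |R|=0.70195 <1
  x=-1.298: |R|=0.66475 <1
  x=-1.150: |R|=0.60571 <1
  x=-2.157: |R|=1.50166 >1
  x=-1.920: |R|=1.18651 >1
Stable set (-1.7500, 0).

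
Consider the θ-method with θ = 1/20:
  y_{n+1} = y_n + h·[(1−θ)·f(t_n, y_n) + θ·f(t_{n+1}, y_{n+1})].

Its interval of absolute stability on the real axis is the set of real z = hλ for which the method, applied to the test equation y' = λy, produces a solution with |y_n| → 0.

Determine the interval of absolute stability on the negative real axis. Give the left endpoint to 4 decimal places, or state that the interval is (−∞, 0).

(-2.2222, 0).

Set f=λy, z=hλ:
  y_{n+1} = y_n + z·[19/20·y_n + 1/20·y_{n+1}] ⇒ (1 − 1/20z)y_{n+1} = (1 + 19/20z)y_n
  R(z) = (1 + 19/20z)/(1 − 1/20z).

Solve |R(x)|<1 on ℝ⁻.
x=-1.02: |R|=0.0295
R=−1: 1+19/20x = −1+1/20x ⇒ -9/10x=2 ⇒ x=2/(-9/10)=-2.2222
Confirm numerically:
  x=-1.675: |R|=0.54556 <1
  x=-1.645: |R|=0.51998 <1
  x=-1.079: |R|=0.02377 <1
  x=-1.078: |R|=0.02287 <1
  x=-2.803: |R|=1.45845 >1
  x=-2.694: |R|=1.37420 >1
  x=-2.447: |R|=1.18025 >1
Interval (-2.2222, 0).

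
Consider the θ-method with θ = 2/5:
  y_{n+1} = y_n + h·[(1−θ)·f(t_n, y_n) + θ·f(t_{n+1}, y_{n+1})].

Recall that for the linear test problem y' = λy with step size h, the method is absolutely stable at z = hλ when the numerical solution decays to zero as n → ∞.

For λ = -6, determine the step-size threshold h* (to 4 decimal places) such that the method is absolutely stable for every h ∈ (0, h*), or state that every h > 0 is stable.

(-10.0000,0); λ=-6 ⇒ h* = (10)/6 = 1.6667.

Test eqn y'=λy, z=hλ:
  y_{n+1} = y_n + z·[3/5·y_n + 2/5·y_{n+1}] ⇒ (1 − 2/5z)y_{n+1} = (1 + 3/5z)y_n
  so R(z) = (1 + 3/5z)/(1 − 2/5z).

Find x<0 with |R(x)|<1.
x=-1.58: |R|=0.0319
R=−1: 1+3/5x = −1+2/5x ⇒ -1/5x=2 ⇒ x=2/(-1/5)=-10.0000
Confirm numerically:
  x=-8.445: |R|=0.92896 <1
  x=-7.773: |R|=0.89161 <1
  x=-7.288: |R|=0.86146 <1
  x=-6.373: |R|=0.79562 <1
  x=-10.282: |R|=1.01103 >1
  x=-10.209: |R|=1.00822 >1
  x=-10.101: |R|=1.00401 >1
So |R|<1 on (-10.0000, 0).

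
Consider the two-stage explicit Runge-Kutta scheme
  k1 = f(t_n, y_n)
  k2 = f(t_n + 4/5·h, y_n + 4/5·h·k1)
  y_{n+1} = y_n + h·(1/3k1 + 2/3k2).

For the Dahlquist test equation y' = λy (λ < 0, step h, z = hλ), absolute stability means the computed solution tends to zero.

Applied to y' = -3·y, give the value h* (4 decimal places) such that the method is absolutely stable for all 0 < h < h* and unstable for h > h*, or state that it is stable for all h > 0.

(-1.8750,0); λ=-3 ⇒ h* = (15/8)/3 = 0.6250.

Set f=λy, z=hλ:
  k1=λy_n ⇒ h·k1=z·y_n;  k2=λ(1+4/5z)y_n ⇒ h·k2=z(1+4/5z)y_n
  y_{n+1}/y_n = 1 + 1/3z + 2/3z(1+4/5z) = 1 + z + 8/15z²
  R(z) = 1 + z + 8/15z².

Need |R(x)|<1, x<0.
x=-1.37: |R|=0.6310
R=1: x+8/15x²=0 ⇒ x=−15/8=-1.8750; min R=1−1/(4·8/15)=0.5312>−1
Confirm numerically:
  x=-1.703: |R|=0.84378 <1
  x=-1.665: |R|=0.81352 <1
  x=-0.981: |R|=0.53226 <1
  x=-2.208: |R|=1.39214 >1
  x=-1.911: |R|=1.03669 >1
Interval (-1.8750, 0).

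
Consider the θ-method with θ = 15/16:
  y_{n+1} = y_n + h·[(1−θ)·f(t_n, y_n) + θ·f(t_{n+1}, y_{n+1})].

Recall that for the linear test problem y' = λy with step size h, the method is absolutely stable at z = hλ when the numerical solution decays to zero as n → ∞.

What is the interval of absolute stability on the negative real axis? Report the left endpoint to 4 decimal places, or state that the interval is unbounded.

With y'=λy (z=hλ):
  y_{n+1} = y_n + z·[1/16·y_n + 15/16·y_{n+1}] ⇒ (1 − 15/16z)y_{n+1} = (1 + 1/16z)y_n
  so R(z) = (1 + 1/16z)/(1 − 15/16z).

Need |R(x)|<1, x<0.
x=-1.12: |R|=0.4537
x=-2: |R|=0.3043
x=-10: |R|=0.0361
x=-100: |R|=0.0554
θ=15/16≥1/2 ⇒ |1+1/16x|<|1−15/16x| ∀x<0 ⇒ unbounded interval.

unbounded; (−∞, 0).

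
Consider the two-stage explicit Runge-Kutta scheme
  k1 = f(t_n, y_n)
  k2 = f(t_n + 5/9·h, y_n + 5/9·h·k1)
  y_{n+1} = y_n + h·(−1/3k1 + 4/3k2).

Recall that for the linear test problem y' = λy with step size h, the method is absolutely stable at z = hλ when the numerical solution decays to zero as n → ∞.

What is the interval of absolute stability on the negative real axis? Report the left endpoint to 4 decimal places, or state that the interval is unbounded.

Set f=λy, z=hλ:
  k1=λy_n ⇒ h·k1=z·y_n;  k2=λ(1+5/9z)y_n ⇒ h·k2=z(1+5/9z)y_n
  y_{n+1}/y_n = 1 − 1/3z + 4/3z(1+5/9z) = 1 + z + 20/27z²
  R(z) = 1 + z + 20/27z².

Solve |R(x)|<1 on ℝ⁻.
x=-0.78: |R|=0.6707
R=1: x+20/27x²=0 ⇒ x=−27/20=-1.3500; min R=1−1/(4·20/27)=0.6625>−1
Confirm numerically:
  x=-0.837: |R|=0.68194 <1
  x=-0.548: |R|=0.67445 <1
  x=-0.542: |R|=0.67560 <1
  x=-1.698: |R|=1.43771 >1
  x=-1.684: |R|=1.41663 >1
  x=-1.417: |R|=1.07033 >1
Interval (-1.3500, 0).

(-1.3500, 0).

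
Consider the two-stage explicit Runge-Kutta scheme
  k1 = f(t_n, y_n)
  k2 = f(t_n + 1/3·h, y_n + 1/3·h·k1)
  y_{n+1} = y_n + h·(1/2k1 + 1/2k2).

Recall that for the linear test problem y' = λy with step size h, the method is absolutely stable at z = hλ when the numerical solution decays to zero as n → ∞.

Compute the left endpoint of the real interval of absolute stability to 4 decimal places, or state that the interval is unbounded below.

left endpoint -6.0000.

Set f=λy, z=hλ:
  k1=λy_n ⇒ h·k1=z·y_n;  k2=λ(1+1/3z)y_n ⇒ h·k2=z(1+1/3z)y_n
  y_{n+1}/y_n = 1 + 1/2z + 1/2z(1+1/3z) = 1 + z + 1/6z²
  R(z) = 1 + z + 1/6z².

Solve |R(x)|<1 on ℝ⁻.
x=-1.02: |R|=0.1534
R=1: x+1/6x²=0 ⇒ x=−6=-6.0000; min R=1−1/(4·1/6)=-0.5000>−1
Confirm numerically:
  x=-5.594: |R|=0.62147 <1
  x=-3.426: |R|=0.46975 <1
  x=-3.136: |R|=0.49692 <1
  x=-3.034: |R|=0.49981 <1
  x=-6.280: |R|=1.29307 >1
  x=-6.205: |R|=1.21200 >1
  x=-6.099: |R|=1.10063 >1
Interval (-6.0000, 0).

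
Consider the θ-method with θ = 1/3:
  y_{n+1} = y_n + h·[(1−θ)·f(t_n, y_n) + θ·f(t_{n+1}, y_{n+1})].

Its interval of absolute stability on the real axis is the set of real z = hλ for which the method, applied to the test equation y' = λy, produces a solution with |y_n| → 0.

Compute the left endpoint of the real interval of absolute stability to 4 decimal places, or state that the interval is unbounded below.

On y'=λy, z=hλ:
  y_{n+1} = y_n + z·[2/3·y_n + 1/3·y_{n+1}] ⇒ (1 − 1/3z)y_{n+1} = (1 + 2/3z)y_n
  R(z) = (1 + 2/3z)/(1 − 1/3z).

Need |R(x)|<1, x<0.
x=-0.37: |R|=0.6706
R=−1: 1+2/3x = −1+1/3x ⇒ -1/3x=2 ⇒ x=2/(-1/3)=-6.0000
Confirm numerically:
  x=-5.456: |R|=0.93567 <1
  x=-4.223: |R|=0.75398 <1
  x=-3.296: |R|=0.57052 <1
  x=-6.460: |R|=1.04863 >1
  x=-6.145: |R|=1.01586 >1
Stable set (-6.0000, 0).

left endpoint -6.0000.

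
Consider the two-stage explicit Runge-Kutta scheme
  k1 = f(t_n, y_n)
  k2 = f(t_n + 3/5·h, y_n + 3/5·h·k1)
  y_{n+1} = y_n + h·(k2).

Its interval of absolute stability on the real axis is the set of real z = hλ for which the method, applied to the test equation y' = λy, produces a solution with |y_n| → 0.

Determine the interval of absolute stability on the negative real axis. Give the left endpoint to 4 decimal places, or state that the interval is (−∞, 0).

z∈(-1.6667,0).

On y'=λy, z=hλ:
  k1=λy_n ⇒ h·k1=z·y_n;  k2=λ(1+3/5z)y_n ⇒ h·k2=z(1+3/5z)y_n
  y_{n+1}/y_n = 1 + z(1+3/5z) = 1 + z + 3/5z²
  ⇒ R(z) = 1 + z + 3/5z².

Find x<0 with |R(x)|<1.
x=-0.6: |R|=0.6160
R=1: x+3/5x²=0 ⇒ x=−5/3=-1.6667; min R=1−1/(4·3/5)=0.5833>−1
Confirm numerically:
  x=-1.127: |R|=0.63508 <1
  x=-1.026: |R|=0.60561 <1
  x=-0.734: |R|=0.58925 <1
  x=-2.231: |R|=1.75542 >1
  x=-2.196: |R|=1.69745 >1
  x=-1.733: |R|=1.06897 >1
Stable set (-1.6667, 0).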